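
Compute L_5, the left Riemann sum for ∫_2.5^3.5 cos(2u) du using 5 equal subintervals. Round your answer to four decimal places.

Δu = (3.5 − 2.5)/5 = 0.2.
Left endpoints: 2.5, 2.7, 2.9, 3.1, 3.3.
f(2.5) ≈ 0.2837, f(2.7) ≈ 0.6347, f(2.9) ≈ 0.8855, f(3.1) ≈ 0.9965, f(3.3) ≈ 0.9502.
Sum = Δu · [f(2.5) + f(2.7) + f(2.9) + f(3.1) + f(3.3)].
Sum ≈ 0.7501.

0.7501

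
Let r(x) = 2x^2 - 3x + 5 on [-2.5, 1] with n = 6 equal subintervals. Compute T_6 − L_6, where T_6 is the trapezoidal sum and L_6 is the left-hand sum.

-6.125

T_6 ≈ 36.8553241.
L_6 ≈ 42.9803241.
T_6 − L_6 = -6.125.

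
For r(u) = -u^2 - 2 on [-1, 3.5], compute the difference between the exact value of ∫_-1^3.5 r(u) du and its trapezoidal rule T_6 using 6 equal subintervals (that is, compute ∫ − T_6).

0.421875

Exact integral: ∫_-1^3.5 r(u) du = -23.625.
T_6 = -24.046875.
Error = -23.625 − (-24.046875) = 0.421875.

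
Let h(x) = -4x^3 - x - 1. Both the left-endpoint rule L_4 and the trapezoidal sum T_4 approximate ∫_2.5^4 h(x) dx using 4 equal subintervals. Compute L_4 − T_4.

36.5625

L_4 = -188.12109375.
T_4 = -224.68359375.
L_4 − T_4 = 36.5625.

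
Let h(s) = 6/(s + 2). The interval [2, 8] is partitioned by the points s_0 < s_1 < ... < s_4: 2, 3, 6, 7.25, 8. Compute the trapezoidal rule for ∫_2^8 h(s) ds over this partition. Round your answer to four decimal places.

Subinterval widths: 1, 3, 1.25, 0.75.
h(2) = 1.5, h(3) = 1.2, h(6) = 0.75, h(7.25) = 24/37, h(8) = 0.6.
On each subinterval the trapezoid contributes (Δs_i/2)·[h(s_{i-1}) + h(s_i)].
Sum ≈ 5.6174.

5.6174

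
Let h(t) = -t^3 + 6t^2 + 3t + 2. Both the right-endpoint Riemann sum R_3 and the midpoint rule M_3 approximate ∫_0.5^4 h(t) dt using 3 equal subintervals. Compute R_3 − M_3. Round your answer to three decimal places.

R_3 ≈ 117.78472.
M_3 ≈ 94.68837.
R_3 − M_3 ≈ 23.096.

23.096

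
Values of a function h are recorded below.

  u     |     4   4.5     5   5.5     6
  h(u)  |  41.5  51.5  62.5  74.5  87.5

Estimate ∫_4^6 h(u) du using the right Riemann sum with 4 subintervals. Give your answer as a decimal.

138

Δu = 0.5.
Sum = 0.5·[51.5 + 62.5 + 74.5 + 87.5] = 138.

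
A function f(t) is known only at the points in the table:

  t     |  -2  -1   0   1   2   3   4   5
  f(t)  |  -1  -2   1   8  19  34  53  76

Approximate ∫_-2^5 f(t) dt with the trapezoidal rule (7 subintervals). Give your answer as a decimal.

Δt = 1.
T_7 = (1/2)·[(-1) + 2·(-2) + 2·1 + 2·8 + 2·19 + 2·34 + 2·53 + 76] = 150.5.

150.5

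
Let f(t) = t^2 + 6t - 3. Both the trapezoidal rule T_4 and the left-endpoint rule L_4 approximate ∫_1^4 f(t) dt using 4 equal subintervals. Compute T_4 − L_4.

T_4 = 57.28125.
L_4 = 44.90625.
T_4 − L_4 = 12.375.

12.375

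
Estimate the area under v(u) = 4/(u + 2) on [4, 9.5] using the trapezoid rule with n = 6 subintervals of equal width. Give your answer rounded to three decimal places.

Δu = (9.5 − 4)/6 = 11/12.
v(4) = 2/3, v(59/12) = 48/83, v(35/6) = 24/47, v(6.75) = 16/35, v(23/3) = 12/29, v(103/12) = 48/127, v(9.5) = 8/23.
T_6 = (Δu/2)·[v(u_0) + 2v(u_1) + ... + 2v(u_{5}) + v(u_6)].
Sum ≈ 2.608.

2.608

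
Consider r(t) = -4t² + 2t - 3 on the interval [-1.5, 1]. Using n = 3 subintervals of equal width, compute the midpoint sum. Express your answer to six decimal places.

-14.004630

Δt = (1 − (-1.5))/3 = 5/6.
Midpoints: -13/12, -0.25, 7/12.
r(-13/12) = -355/36, r(-0.25) = -3.75, r(7/12) = -115/36.
Sum = Δt · [r(-13/12) + r(-0.25) + r(7/12)].
Sum ≈ -14.004630.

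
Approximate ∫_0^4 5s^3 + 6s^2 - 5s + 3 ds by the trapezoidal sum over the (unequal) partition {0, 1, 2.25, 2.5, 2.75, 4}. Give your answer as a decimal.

450.796875

Subinterval widths: 1, 1.25, 0.25, 0.25, 1.25.
f(0) = 3, f(1) = 9, f(2.25) = 79.078125, f(2.5) = 106.125, f(2.75) = 138.609375, f(4) = 399.
On each subinterval the trapezoid contributes (Δs_i/2)·[f(s_{i-1}) + f(s_i)].
Sum = 450.796875.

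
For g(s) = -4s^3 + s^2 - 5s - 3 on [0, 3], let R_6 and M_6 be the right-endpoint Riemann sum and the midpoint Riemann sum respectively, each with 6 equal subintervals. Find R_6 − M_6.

R_6 = -134.125.
M_6 = -102.4375.
R_6 − M_6 = -31.6875.

-31.6875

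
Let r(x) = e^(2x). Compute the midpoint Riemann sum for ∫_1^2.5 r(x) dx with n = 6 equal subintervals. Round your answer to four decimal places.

69.7829

Δx = (2.5 − 1)/6 = 0.25.
Midpoints: 1.125, 1.375, 1.625, 1.875, 2.125, 2.375.
r(1.125) ≈ 9.4877, r(1.375) ≈ 15.6426, r(1.625) ≈ 25.7903, r(1.875) ≈ 42.5211, r(2.125) ≈ 70.1054, r(2.375) ≈ 115.5843.
Sum = Δx · [r(1.125) + r(1.375) + r(1.625) + ...].
Sum ≈ 69.7829.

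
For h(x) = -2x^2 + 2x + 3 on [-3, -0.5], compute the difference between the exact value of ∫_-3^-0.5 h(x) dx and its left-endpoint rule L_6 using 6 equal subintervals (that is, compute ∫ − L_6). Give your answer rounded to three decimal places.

Exact integral: ∫_-3^-0.5 h(x) dx ≈ -19.16667.
L_6 ≈ -23.99884.
Error ≈ -19.16667 − (-23.99884) ≈ 4.832.

4.832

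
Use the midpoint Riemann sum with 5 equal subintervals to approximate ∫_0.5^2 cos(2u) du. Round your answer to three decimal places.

Δu = (2 − 0.5)/5 = 0.3.
Midpoints: 0.65, 0.95, 1.25, 1.55, 1.85.
f(0.65) ≈ 0.267, f(0.95) ≈ -0.323, f(1.25) ≈ -0.801, f(1.55) ≈ -0.999, f(1.85) ≈ -0.848.
Sum = Δu · [f(0.65) + f(0.95) + f(1.25) + f(1.55) + f(1.85)].
Sum ≈ -0.811.

-0.811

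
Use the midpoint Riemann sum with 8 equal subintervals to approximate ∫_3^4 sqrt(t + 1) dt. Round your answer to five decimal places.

Δt = (4 − 3)/8 = 0.125.
Midpoints: 3.0625, 3.1875, 3.3125, 3.4375, 3.5625, 3.6875, 3.8125, 3.9375.
f(3.0625) ≈ 2.01556, f(3.1875) ≈ 2.04634, f(3.3125) ≈ 2.07666, f(3.4375) ≈ 2.10654, f(3.5625) ≈ 2.13600, f(3.6875) ≈ 2.16506, f(3.8125) ≈ 2.19374, f(3.9375) ≈ 2.22205.
Sum = Δt · [f(3.0625) + f(3.1875) + f(3.3125) + ...].
Sum ≈ 2.12024.

2.12024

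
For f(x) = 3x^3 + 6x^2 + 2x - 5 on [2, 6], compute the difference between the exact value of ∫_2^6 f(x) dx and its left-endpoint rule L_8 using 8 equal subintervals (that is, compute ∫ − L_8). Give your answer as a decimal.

Exact integral: ∫_2^6 f(x) dx = 1388.
L_8 = 1189.
Error = 1388 − 1189 = 199.

199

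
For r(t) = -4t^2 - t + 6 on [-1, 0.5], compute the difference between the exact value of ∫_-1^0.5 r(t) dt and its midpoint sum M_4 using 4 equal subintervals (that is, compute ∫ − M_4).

Exact integral: ∫_-1^0.5 r(t) dt = 7.875.
M_4 = 7.9453125.
Error = 7.875 − 7.9453125 = -0.0703125.

-0.0703125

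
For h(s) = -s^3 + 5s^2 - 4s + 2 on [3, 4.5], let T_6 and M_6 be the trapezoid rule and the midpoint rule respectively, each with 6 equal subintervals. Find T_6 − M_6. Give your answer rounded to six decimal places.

-0.146484

T_6 = 5.01171875.
M_6 ≈ 5.15820312.
T_6 − M_6 ≈ -0.146484.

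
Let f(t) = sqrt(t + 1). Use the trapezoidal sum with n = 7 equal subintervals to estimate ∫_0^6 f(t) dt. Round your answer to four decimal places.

Δt = (6 − 0)/7 = 6/7.
f(0) ≈ 1.0000, f(6/7) ≈ 1.3628, f(12/7) ≈ 1.6475, f(18/7) ≈ 1.8898, f(24/7) ≈ 2.1044, f(30/7) ≈ 2.2991, f(36/7) ≈ 2.4785, f(6) ≈ 2.6458.
T_7 = (Δt/2)·[f(t_0) + 2f(t_1) + ... + 2f(t_{6}) + f(t_7)].
Sum ≈ 11.6614.

11.6614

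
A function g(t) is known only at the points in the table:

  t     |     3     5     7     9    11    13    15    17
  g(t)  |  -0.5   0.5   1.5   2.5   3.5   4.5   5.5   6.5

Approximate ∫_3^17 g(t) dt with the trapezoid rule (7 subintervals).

Δt = 2.
T_7 = (2/2)·[(-0.5) + 2·0.5 + 2·1.5 + 2·2.5 + 2·3.5 + 2·4.5 + 2·5.5 + 6.5] = 42.

42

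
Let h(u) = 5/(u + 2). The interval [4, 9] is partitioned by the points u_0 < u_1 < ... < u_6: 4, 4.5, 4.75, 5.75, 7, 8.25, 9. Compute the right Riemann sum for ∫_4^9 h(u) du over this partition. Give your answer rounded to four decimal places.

Subinterval widths: 0.5, 0.25, 1, 1.25, 1.25, 0.75.
Right endpoints: 4.5, 4.75, 5.75, 7, 8.25, 9.
h(4.5) = 10/13, h(4.75) = 20/27, h(5.75) = 20/31, h(7) = 5/9, h(8.25) = 20/41, h(9) = 5/11.
Sum = Σ Δu_i · h(u_i).
Sum ≈ 2.8601.

2.8601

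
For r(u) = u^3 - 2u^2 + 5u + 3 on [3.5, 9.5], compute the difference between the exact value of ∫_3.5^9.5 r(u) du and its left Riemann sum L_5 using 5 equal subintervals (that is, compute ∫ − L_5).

Exact integral: ∫_3.5^9.5 r(u) du = 1668.75.
L_5 = 1280.85.
Error = 1668.75 − 1280.85 = 387.9.

387.9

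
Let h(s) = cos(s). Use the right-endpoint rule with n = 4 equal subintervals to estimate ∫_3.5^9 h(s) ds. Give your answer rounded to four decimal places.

Δs = (9 − 3.5)/4 = 1.375.
Right endpoints: 4.875, 6.25, 7.625, 9.
h(4.875) ≈ 0.1619, h(6.25) ≈ 0.9994, h(7.625) ≈ 0.2270, h(9) ≈ -0.9111.
Sum = Δs · [h(4.875) + h(6.25) + h(7.625) + h(9)].
Sum ≈ 0.6562.

0.6562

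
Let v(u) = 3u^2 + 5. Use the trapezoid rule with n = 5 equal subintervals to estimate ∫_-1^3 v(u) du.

Δu = (3 − (-1))/5 = 0.8.
v(-1) = 8, v(-0.2) = 5.12, v(0.6) = 6.08, v(1.4) = 10.88, v(2.2) = 19.52, v(3) = 32.
T_5 = (Δu/2)·[v(u_0) + 2v(u_1) + ... + 2v(u_{4}) + v(u_5)].
Sum = 49.28.

49.28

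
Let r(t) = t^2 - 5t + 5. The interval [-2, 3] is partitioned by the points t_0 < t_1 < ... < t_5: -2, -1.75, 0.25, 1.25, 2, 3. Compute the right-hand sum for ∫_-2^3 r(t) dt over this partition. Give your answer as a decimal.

Subinterval widths: 0.25, 2, 1, 0.75, 1.
Right endpoints: -1.75, 0.25, 1.25, 2, 3.
r(-1.75) = 16.8125, r(0.25) = 3.8125, r(1.25) = 0.3125, r(2) = -1, r(3) = -1.
Sum = Σ Δt_i · r(t_i).
Sum = 10.390625.

10.390625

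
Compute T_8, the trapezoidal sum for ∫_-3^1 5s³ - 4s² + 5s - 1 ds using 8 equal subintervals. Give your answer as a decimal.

-164.5

Δs = (1 − (-3))/8 = 0.5.
f(-3) = -187, f(-2.5) = -116.625, f(-2) = -67, f(-1.5) = -34.375, f(-1) = -15, f(-0.5) = -5.125, f(0) = -1, f(0.5) = 1.125, f(1) = 5.
T_8 = (Δs/2)·[f(s_0) + 2f(s_1) + ... + 2f(s_{7}) + f(s_8)].
Sum = -164.5.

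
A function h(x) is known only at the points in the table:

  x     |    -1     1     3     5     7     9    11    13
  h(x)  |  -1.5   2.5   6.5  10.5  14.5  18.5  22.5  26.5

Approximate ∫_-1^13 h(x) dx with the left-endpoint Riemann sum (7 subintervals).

Δx = 2.
Sum = 2·[(-1.5) + 2.5 + 6.5 + 10.5 + 14.5 + 18.5 + 22.5] = 147.

147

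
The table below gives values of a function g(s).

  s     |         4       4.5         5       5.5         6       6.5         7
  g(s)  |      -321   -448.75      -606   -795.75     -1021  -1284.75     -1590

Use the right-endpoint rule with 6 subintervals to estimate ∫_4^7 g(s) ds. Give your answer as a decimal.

Δs = 0.5.
Sum = 0.5·[(-448.75) + (-606) + (-795.75) + (-1021) + (-1284.75) + (-1590)] = -2873.125.

-2873.125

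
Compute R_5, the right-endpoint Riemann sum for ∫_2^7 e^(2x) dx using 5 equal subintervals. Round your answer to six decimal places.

1390769.928159

Δx = (7 − 2)/5 = 1.
Right endpoints: 3, 4, 5, 6, 7.
f(3) ≈ 403.428793, f(4) ≈ 2980.957987, f(5) ≈ 22026.465795, f(6) ≈ 162754.791419, f(7) ≈ 1202604.284165.
Sum = Δx · [f(3) + f(4) + f(5) + f(6) + f(7)].
Sum ≈ 1390769.928159.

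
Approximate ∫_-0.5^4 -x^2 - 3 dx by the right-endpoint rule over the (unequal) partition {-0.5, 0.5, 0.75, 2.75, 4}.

-49.015625

Subinterval widths: 1, 0.25, 2, 1.25.
Right endpoints: 0.5, 0.75, 2.75, 4.
f(0.5) = -3.25, f(0.75) = -3.5625, f(2.75) = -10.5625, f(4) = -19.
Sum = Σ Δx_i · f(x_i).
Sum = -49.015625.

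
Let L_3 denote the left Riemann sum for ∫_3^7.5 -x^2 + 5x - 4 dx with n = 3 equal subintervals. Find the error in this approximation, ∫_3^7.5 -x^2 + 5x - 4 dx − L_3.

-16.875

Exact integral: ∫_3^7.5 f(x) dx = -31.5.
L_3 = -14.625.
Error = -31.5 − (-14.625) = -16.875.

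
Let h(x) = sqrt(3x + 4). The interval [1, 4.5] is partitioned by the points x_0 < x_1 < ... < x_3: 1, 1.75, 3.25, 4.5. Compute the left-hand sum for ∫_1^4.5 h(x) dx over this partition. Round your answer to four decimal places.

11.1815

Subinterval widths: 0.75, 1.5, 1.25.
Left endpoints: 1, 1.75, 3.25.
h(1) ≈ 2.6458, h(1.75) ≈ 3.0414, h(3.25) ≈ 3.7081.
Sum = Σ Δx_i · h(x_i).
Sum ≈ 11.1815.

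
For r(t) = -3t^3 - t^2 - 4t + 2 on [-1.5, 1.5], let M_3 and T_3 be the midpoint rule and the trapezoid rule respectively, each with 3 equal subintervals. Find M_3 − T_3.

0.75

M_3 = 4.
T_3 = 3.25.
M_3 − T_3 = 0.75.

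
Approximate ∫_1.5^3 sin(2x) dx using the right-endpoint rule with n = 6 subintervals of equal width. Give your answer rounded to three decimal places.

Δx = (3 − 1.5)/6 = 0.25.
Right endpoints: 1.75, 2, 2.25, 2.5, 2.75, 3.
f(1.75) ≈ -0.351, f(2) ≈ -0.757, f(2.25) ≈ -0.978, f(2.5) ≈ -0.959, f(2.75) ≈ -0.706, f(3) ≈ -0.279.
Sum = Δx · [f(1.75) + f(2) + f(2.25) + ...].
Sum ≈ -1.007.

-1.007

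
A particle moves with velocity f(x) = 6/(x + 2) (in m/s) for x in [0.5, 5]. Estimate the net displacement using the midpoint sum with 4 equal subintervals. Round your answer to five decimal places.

Δx = (5 − 0.5)/4 = 1.125.
Midpoints: 1.0625, 2.1875, 3.3125, 4.4375.
f(1.0625) = 96/49, f(2.1875) = 96/67, f(3.3125) = 96/85, f(4.4375) = 96/103.
Sum = Δx · [f(1.0625) + f(2.1875) + f(3.3125) + f(4.4375)].
Sum ≈ 6.13515.

6.13515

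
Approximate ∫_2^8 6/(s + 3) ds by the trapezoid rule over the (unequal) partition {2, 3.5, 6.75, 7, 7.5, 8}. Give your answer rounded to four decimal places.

Subinterval widths: 1.5, 3.25, 0.25, 0.5, 0.5.
f(2) = 1.2, f(3.5) = 12/13, f(6.75) = 8/13, f(7) = 0.6, f(7.5) = 4/7, f(8) = 6/11.
On each subinterval the trapezoid contributes (Δs_i/2)·[f(s_{i-1}) + f(s_i)].
Sum ≈ 4.8163.

4.8163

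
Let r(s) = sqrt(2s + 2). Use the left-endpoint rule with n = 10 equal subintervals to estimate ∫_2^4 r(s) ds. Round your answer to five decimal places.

Δs = (4 − 2)/10 = 0.2.
Left endpoints: 2, 2.2, 2.4, 2.6, 2.8, 3, 3.2, 3.4, 3.6, 3.8.
r(2) ≈ 2.44949, r(2.2) ≈ 2.52982, r(2.4) ≈ 2.60768, r(2.6) ≈ 2.68328, r(2.8) ≈ 2.75681, r(3) ≈ 2.82843, r(3.2) ≈ 2.89828, r(3.4) ≈ 2.96648, r(3.6) ≈ 3.03315, r(3.8) ≈ 3.09839.
Sum = Δs · [r(2) + r(2.2) + r(2.4) + ...].
Sum ≈ 5.57036.

5.57036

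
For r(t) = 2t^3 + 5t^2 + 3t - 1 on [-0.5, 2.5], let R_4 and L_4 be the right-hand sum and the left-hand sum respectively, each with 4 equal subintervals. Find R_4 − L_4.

R_4 = 81.28125.
L_4 = 28.40625.
R_4 − L_4 = 52.875.

52.875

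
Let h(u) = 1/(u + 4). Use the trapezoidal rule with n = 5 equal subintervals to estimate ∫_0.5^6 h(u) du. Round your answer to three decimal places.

0.802

Δu = (6 − 0.5)/5 = 1.1.
h(0.5) = 2/9, h(1.6) = 5/28, h(2.7) = 10/67, h(3.8) = 5/39, h(4.9) = 10/89, h(6) = 0.1.
T_5 = (Δu/2)·[h(u_0) + 2h(u_1) + ... + 2h(u_{4}) + h(u_5)].
Sum ≈ 0.802.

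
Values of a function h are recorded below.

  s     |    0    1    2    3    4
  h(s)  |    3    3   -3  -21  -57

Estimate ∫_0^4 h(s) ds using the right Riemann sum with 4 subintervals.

-78

Δs = 1.
Sum = 1·[3 + (-3) + (-21) + (-57)] = -78.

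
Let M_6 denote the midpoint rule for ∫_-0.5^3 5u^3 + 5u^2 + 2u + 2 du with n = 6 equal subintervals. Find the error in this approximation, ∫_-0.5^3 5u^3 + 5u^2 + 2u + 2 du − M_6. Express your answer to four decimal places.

Exact integral: ∫_-0.5^3 f(u) du ≈ 162.130208.
M_6 ≈ 159.773076.
Error ≈ 162.130208 − 159.773076 ≈ 2.3571.

2.3571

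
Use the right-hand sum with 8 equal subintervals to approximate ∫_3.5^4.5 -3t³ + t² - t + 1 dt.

-190.6171875

Δt = (4.5 − 3.5)/8 = 0.125.
Right endpoints: 3.625, 3.75, 3.875, 4, 4.125, 4.25, 4.375, 4.5.
f(3.625) = -67783/512, f(3.75) = -146.890625, f(3.875) = -83157/512, f(4) = -179, f(4.125) = -100699/512, f(4.25) = -215.484375, f(4.375) = -120553/512, f(4.5) = -256.625.
Sum = Δt · [f(3.625) + f(3.75) + f(3.875) + ...].
Sum = -190.6171875.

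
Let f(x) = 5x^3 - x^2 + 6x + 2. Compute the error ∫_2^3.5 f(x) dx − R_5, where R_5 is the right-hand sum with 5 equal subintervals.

-27.174375

Exact integral: ∫_2^3.5 f(x) dx = 183.703125.
R_5 = 210.8775.
Error = 183.703125 − 210.8775 = -27.174375.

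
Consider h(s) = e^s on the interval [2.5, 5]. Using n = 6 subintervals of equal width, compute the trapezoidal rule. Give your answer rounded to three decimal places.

138.196

Δs = (5 − 2.5)/6 = 5/12.
h(2.5) ≈ 12.182, h(35/12) ≈ 18.480, h(10/3) ≈ 28.032, h(3.75) ≈ 42.521, h(25/6) ≈ 64.500, h(55/12) ≈ 97.840, h(5) ≈ 148.413.
T_6 = (Δs/2)·[h(s_0) + 2h(s_1) + ... + 2h(s_{5}) + h(s_6)].
Sum ≈ 138.196.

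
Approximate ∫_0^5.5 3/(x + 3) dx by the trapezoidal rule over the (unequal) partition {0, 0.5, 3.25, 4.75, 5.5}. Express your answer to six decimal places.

Subinterval widths: 0.5, 2.75, 1.5, 0.75.
f(0) = 1, f(0.5) = 6/7, f(3.25) = 0.48, f(4.75) = 12/31, f(5.5) = 6/17.
On each subinterval the trapezoid contributes (Δx_i/2)·[f(x_{i-1}) + f(x_i)].
Sum ≈ 3.230694.

3.230694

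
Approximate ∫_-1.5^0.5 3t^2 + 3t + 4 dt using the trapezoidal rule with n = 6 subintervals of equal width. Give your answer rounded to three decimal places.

8.611

Δt = (0.5 − (-1.5))/6 = 1/3.
f(-1.5) = 6.25, f(-7/6) = 55/12, f(-5/6) = 43/12, f(-0.5) = 3.25, f(-1/6) = 43/12, f(1/6) = 55/12, f(0.5) = 6.25.
T_6 = (Δt/2)·[f(t_0) + 2f(t_1) + ... + 2f(t_{5}) + f(t_6)].
Sum ≈ 8.611.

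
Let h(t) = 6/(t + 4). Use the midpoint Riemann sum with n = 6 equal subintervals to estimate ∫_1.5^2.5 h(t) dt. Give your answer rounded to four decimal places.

Δt = (2.5 − 1.5)/6 = 1/6.
Midpoints: 19/12, 1.75, 23/12, 25/12, 2.25, 29/12.
h(19/12) = 72/67, h(1.75) = 24/23, h(23/12) = 72/71, h(25/12) = 72/73, h(2.25) = 0.96, h(29/12) = 72/77.
Sum = Δt · [h(19/12) + h(1.75) + h(23/12) + ...].
Sum ≈ 1.0023.

1.0023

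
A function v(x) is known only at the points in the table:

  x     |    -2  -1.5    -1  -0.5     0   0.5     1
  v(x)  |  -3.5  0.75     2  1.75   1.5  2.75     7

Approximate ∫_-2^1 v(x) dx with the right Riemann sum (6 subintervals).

Δx = 0.5.
Sum = 0.5·[0.75 + 2 + 1.75 + 1.5 + 2.75 + 7] = 7.875.

7.875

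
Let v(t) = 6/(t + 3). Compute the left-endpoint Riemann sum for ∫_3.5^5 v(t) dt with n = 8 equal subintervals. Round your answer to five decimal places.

Δt = (5 − 3.5)/8 = 0.1875.
Left endpoints: 3.5, 3.6875, 3.875, 4.0625, 4.25, 4.4375, 4.625, 4.8125.
v(3.5) = 12/13, v(3.6875) = 96/107, v(3.875) = 48/55, v(4.0625) = 96/113, v(4.25) = 24/29, v(4.4375) = 96/119, v(4.625) = 48/61, v(4.8125) = 0.768.
Sum = Δt · [v(3.5) + v(3.6875) + v(3.875) + ...].
Sum ≈ 1.26220.

1.26220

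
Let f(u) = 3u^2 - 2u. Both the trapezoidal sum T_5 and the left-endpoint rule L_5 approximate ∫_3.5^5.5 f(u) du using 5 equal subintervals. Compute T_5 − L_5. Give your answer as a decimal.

10

T_5 = 105.66.
L_5 = 95.66.
T_5 − L_5 = 10.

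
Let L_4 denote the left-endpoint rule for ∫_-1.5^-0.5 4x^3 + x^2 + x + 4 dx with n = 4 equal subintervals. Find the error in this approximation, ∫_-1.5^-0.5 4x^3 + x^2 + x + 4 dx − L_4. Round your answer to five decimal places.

1.61458

Exact integral: ∫_-1.5^-0.5 f(x) dx ≈ -0.9166667.
L_4 = -2.53125.
Error ≈ -0.9166667 − (-2.53125) ≈ 1.61458.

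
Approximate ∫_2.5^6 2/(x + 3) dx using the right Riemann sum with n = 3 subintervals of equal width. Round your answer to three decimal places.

Δx = (6 − 2.5)/3 = 7/6.
Right endpoints: 11/3, 29/6, 6.
f(11/3) = 0.3, f(29/6) = 12/47, f(6) = 2/9.
Sum = Δx · [f(11/3) + f(29/6) + f(6)].
Sum ≈ 0.907.

0.907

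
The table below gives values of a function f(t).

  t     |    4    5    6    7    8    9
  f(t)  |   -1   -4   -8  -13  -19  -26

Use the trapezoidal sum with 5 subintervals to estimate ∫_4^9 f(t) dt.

Δt = 1.
T_5 = (1/2)·[(-1) + 2·(-4) + 2·(-8) + 2·(-13) + 2·(-19) + (-26)] = -57.5.

-57.5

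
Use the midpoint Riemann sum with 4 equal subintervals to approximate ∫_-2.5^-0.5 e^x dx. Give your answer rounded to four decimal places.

0.5190

Δx = (-0.5 − (-2.5))/4 = 0.5.
Midpoints: -2.25, -1.75, -1.25, -0.75.
f(-2.25) ≈ 0.1054, f(-1.75) ≈ 0.1738, f(-1.25) ≈ 0.2865, f(-0.75) ≈ 0.4724.
Sum = Δx · [f(-2.25) + f(-1.75) + f(-1.25) + f(-0.75)].
Sum ≈ 0.5190.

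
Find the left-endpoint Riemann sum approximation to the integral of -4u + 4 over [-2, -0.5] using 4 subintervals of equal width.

14.625

Δu = (-0.5 − (-2))/4 = 0.375.
Left endpoints: -2, -1.625, -1.25, -0.875.
f(-2) = 12, f(-1.625) = 10.5, f(-1.25) = 9, f(-0.875) = 7.5.
Sum = Δu · [f(-2) + f(-1.625) + f(-1.25) + f(-0.875)].
Sum = 14.625.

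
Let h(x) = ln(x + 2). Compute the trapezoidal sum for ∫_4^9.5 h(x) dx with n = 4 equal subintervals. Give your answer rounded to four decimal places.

Δx = (9.5 − 4)/4 = 1.375.
h(4) ≈ 1.7918, h(5.375) ≈ 1.9981, h(6.75) ≈ 2.1691, h(8.125) ≈ 2.3150, h(9.5) ≈ 2.4423.
T_4 = (Δx/2)·[h(x_0) + 2h(x_1) + 2h(x_2) + 2h(x_3) + h(x_4)].
Sum ≈ 11.8239.

11.8239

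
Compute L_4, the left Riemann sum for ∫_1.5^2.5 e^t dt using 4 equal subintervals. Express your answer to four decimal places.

Δt = (2.5 − 1.5)/4 = 0.25.
Left endpoints: 1.5, 1.75, 2, 2.25.
f(1.5) ≈ 4.4817, f(1.75) ≈ 5.7546, f(2) ≈ 7.3891, f(2.25) ≈ 9.4877.
Sum = Δt · [f(1.5) + f(1.75) + f(2) + f(2.25)].
Sum ≈ 6.7783.

6.7783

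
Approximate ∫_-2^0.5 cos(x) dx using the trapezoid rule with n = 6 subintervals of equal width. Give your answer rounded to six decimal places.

1.368573

Δx = (0.5 − (-2))/6 = 5/12.
f(-2) ≈ -0.416147, f(-19/12) ≈ -0.012537, f(-7/6) ≈ 0.393219, f(-0.75) ≈ 0.731689, f(-1/3) ≈ 0.944957, f(1/12) ≈ 0.996530, f(0.5) ≈ 0.877583.
T_6 = (Δx/2)·[f(x_0) + 2f(x_1) + ... + 2f(x_{5}) + f(x_6)].
Sum ≈ 1.368573.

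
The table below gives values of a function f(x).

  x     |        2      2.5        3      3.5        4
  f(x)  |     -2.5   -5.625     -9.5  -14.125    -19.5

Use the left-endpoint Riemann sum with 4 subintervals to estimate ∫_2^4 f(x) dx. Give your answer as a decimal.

-15.875

Δx = 0.5.
Sum = 0.5·[(-2.5) + (-5.625) + (-9.5) + (-14.125)] = -15.875.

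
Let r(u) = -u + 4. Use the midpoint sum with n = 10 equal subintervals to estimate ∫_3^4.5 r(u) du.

0.375

Δu = (4.5 − 3)/10 = 0.15.
Midpoints: 3.075, 3.225, 3.375, 3.525, 3.675, 3.825, 3.975, 4.125, 4.275, 4.425.
r(3.075) = 0.925, r(3.225) = 0.775, r(3.375) = 0.625, r(3.525) = 0.475, r(3.675) = 0.325, r(3.825) = 0.175, r(3.975) = 0.025, r(4.125) = -0.125, r(4.275) = -0.275, r(4.425) = -0.425.
Sum = Δu · [r(3.075) + r(3.225) + r(3.375) + ...].
Sum = 0.375.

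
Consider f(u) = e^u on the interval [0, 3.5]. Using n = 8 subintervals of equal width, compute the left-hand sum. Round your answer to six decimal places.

25.600828

Δu = (3.5 − 0)/8 = 0.4375.
Left endpoints: 0, 0.4375, 0.875, 1.3125, 1.75, 2.1875, 2.625, 3.0625.
f(0) ≈ 1.000000, f(0.4375) ≈ 1.548830, f(0.875) ≈ 2.398875, f(1.3125) ≈ 3.715451, f(1.75) ≈ 5.754603, f(2.1875) ≈ 8.912903, f(2.625) ≈ 13.804574, f(3.0625) ≈ 21.380943.
Sum = Δu · [f(0) + f(0.4375) + f(0.875) + ...].
Sum ≈ 25.600828.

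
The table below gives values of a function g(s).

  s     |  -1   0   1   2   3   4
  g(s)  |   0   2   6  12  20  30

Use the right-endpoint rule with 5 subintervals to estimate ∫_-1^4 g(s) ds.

70

Δs = 1.
Sum = 1·[2 + 6 + 12 + 20 + 30] = 70.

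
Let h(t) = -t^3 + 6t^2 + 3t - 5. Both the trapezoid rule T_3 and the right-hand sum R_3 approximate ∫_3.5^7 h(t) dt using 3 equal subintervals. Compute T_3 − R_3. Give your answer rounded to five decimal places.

T_3 ≈ 67.3993056.
R_3 ≈ 27.0763889.
T_3 − R_3 ≈ 40.32292.

40.32292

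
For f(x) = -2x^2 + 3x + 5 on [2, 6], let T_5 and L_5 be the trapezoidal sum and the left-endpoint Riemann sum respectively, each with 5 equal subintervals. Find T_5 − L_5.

-20.8

T_5 = -71.52.
L_5 = -50.72.
T_5 − L_5 = -20.8.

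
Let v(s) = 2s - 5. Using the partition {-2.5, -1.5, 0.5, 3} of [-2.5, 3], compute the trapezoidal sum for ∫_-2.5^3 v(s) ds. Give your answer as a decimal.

-24.75

Subinterval widths: 1, 2, 2.5.
v(-2.5) = -10, v(-1.5) = -8, v(0.5) = -4, v(3) = 1.
On each subinterval the trapezoid contributes (Δs_i/2)·[v(s_{i-1}) + v(s_i)].
Sum = -24.75.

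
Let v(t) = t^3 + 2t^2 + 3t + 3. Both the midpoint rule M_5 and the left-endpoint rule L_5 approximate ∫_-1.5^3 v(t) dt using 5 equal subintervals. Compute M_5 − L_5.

M_5 = 61.5684375.
L_5 = 39.6225.
M_5 − L_5 = 21.9459375.

21.9459375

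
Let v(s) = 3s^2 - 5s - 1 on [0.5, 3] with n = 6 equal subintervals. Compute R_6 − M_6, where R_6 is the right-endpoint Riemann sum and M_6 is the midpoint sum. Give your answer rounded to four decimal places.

3.1901

R_6 ≈ 5.581597.
M_6 ≈ 2.391493.
R_6 − M_6 ≈ 3.1901.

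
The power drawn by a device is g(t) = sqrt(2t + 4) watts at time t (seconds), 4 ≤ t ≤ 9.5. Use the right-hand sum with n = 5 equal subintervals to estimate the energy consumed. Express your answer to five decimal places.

Δt = (9.5 − 4)/5 = 1.1.
Right endpoints: 5.1, 6.2, 7.3, 8.4, 9.5.
g(5.1) ≈ 3.76829, g(6.2) ≈ 4.04969, g(7.3) ≈ 4.31277, g(8.4) ≈ 4.56070, g(9.5) ≈ 4.79583.
Sum = Δt · [g(5.1) + g(6.2) + g(7.3) + g(8.4) + g(9.5)].
Sum ≈ 23.63601.

23.63601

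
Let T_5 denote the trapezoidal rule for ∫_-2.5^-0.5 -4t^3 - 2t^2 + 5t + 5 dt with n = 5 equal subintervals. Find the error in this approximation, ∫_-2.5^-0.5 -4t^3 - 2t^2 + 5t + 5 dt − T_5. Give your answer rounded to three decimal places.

Exact integral: ∫_-2.5^-0.5 f(t) dt ≈ 23.66667.
T_5 = 24.52.
Error ≈ 23.66667 − 24.52 ≈ -0.853.

-0.853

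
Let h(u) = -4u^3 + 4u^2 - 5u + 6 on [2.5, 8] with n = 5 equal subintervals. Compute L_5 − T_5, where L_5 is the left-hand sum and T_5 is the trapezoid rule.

L_5 = -2591.82.
T_5 = -3571.92.
L_5 − T_5 = 980.1.

980.1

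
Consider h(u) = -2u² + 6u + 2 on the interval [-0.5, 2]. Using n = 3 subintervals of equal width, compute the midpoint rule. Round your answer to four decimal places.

11.1227

Δu = (2 − (-0.5))/3 = 5/6.
Midpoints: -1/12, 0.75, 19/12.
h(-1/12) = 107/72, h(0.75) = 5.375, h(19/12) = 467/72.
Sum = Δu · [h(-1/12) + h(0.75) + h(19/12)].
Sum ≈ 11.1227.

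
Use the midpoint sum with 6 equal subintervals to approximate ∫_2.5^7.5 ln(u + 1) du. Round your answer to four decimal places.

Δu = (7.5 − 2.5)/6 = 5/6.
Midpoints: 35/12, 3.75, 55/12, 65/12, 6.25, 85/12.
f(35/12) ≈ 1.3652, f(3.75) ≈ 1.5581, f(55/12) ≈ 1.7198, f(65/12) ≈ 1.8589, f(6.25) ≈ 1.9810, f(85/12) ≈ 2.0898.
Sum = Δu · [f(35/12) + f(3.75) + f(55/12) + ...].
Sum ≈ 8.8107.

8.8107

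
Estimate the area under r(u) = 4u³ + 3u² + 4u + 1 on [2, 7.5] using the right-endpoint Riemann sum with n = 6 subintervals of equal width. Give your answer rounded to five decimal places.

Δu = (7.5 − 2)/6 = 11/12.
Right endpoints: 35/12, 23/6, 4.75, 17/3, 79/12, 7.5.
r(35/12) = 14843/108, r(23/6) = 30859/108, r(4.75) = 516.375, r(17/3) = 22892/27, r(79/12) = 70127/54, r(7.5) = 1887.25.
Sum = Δu · [r(35/12) + r(23/6) + r(4.75) + ...].
Sum ≈ 4558.85069.

4558.85069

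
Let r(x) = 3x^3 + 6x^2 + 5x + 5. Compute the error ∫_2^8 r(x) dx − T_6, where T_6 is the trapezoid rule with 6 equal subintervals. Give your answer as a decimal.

-51

Exact integral: ∫_2^8 r(x) dx = 4248.
T_6 = 4299.
Error = 4248 − 4299 = -51.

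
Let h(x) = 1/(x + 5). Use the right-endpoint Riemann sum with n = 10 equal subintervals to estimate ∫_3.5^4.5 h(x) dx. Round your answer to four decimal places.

Δx = (4.5 − 3.5)/10 = 0.1.
Right endpoints: 3.6, 3.7, 3.8, 3.9, 4, 4.1, 4.2, 4.3, 4.4, 4.5.
h(3.6) = 5/43, h(3.7) = 10/87, h(3.8) = 5/44, h(3.9) = 10/89, h(4) = 1/9, h(4.1) = 10/91, h(4.2) = 5/46, h(4.3) = 10/93, h(4.4) = 5/47, h(4.5) = 2/19.
Sum = Δx · [h(3.6) + h(3.7) + h(3.8) + ...].
Sum ≈ 0.1106.

0.1106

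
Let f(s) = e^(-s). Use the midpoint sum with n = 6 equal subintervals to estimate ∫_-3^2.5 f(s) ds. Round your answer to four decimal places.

19.3199

Δs = (2.5 − (-3))/6 = 11/12.
Midpoints: -61/24, -1.625, -17/24, 5/24, 1.125, 49/24.
f(-61/24) ≈ 12.7008, f(-1.625) ≈ 5.0784, f(-17/24) ≈ 2.0306, f(5/24) ≈ 0.8119, f(1.125) ≈ 0.3247, f(49/24) ≈ 0.1298.
Sum = Δs · [f(-61/24) + f(-1.625) + f(-17/24) + ...].
Sum ≈ 19.3199.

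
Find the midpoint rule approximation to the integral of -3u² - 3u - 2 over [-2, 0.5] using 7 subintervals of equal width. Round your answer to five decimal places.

-7.42028

Δu = (0.5 − (-2))/7 = 5/14.
Midpoints: -51/28, -41/28, -31/28, -0.75, -11/28, -1/28, 9/28.
f(-51/28) = -5087/784, f(-41/28) = -3167/784, f(-31/28) = -1847/784, f(-0.75) = -1.4375, f(-11/28) = -1007/784, f(-1/28) = -1487/784, f(9/28) = -2567/784.
Sum = Δu · [f(-51/28) + f(-41/28) + f(-31/28) + ...].
Sum ≈ -7.42028.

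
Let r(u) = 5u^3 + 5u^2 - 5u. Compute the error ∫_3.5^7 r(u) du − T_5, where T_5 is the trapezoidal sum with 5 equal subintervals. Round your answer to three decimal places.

-23.939

Exact integral: ∫_3.5^7 r(u) du ≈ 3222.00521.
T_5 = 3245.94375.
Error ≈ 3222.00521 − 3245.94375 ≈ -23.939.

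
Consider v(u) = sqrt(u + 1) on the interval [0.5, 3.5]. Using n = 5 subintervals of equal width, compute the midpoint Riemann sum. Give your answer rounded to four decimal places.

Δu = (3.5 − 0.5)/5 = 0.6.
Midpoints: 0.8, 1.4, 2, 2.6, 3.2.
v(0.8) ≈ 1.3416, v(1.4) ≈ 1.5492, v(2) ≈ 1.7321, v(2.6) ≈ 1.8974, v(3.2) ≈ 2.0494.
Sum = Δu · [v(0.8) + v(1.4) + v(2) + v(2.6) + v(3.2)].
Sum ≈ 5.1418.

5.1418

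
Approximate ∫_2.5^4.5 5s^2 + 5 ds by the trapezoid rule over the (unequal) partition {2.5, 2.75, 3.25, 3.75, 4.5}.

136.40625

Subinterval widths: 0.25, 0.5, 0.5, 0.75.
f(2.5) = 36.25, f(2.75) = 42.8125, f(3.25) = 57.8125, f(3.75) = 75.3125, f(4.5) = 106.25.
On each subinterval the trapezoid contributes (Δs_i/2)·[f(s_{i-1}) + f(s_i)].
Sum = 136.40625.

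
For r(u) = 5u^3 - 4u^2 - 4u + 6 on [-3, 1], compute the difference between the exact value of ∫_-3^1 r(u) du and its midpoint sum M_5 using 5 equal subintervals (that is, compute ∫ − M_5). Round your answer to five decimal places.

Exact integral: ∫_-3^1 r(u) du ≈ -97.3333333.
M_5 = -93.28.
Error ≈ -97.3333333 − (-93.28) ≈ -4.05333.

-4.05333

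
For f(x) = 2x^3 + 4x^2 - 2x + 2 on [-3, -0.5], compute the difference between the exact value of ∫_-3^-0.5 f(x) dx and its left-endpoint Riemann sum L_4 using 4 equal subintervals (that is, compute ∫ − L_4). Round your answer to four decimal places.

5.3548

Exact integral: ∫_-3^-0.5 f(x) dx ≈ 9.114583.
L_4 ≈ 3.759766.
Error ≈ 9.114583 − 3.759766 ≈ 5.3548.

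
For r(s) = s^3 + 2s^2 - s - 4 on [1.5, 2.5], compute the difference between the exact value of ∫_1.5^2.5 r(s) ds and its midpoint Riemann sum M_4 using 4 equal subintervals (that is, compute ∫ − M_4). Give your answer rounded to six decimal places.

Exact integral: ∫_1.5^2.5 r(s) ds ≈ 10.66666667.
M_4 = 10.625.
Error ≈ 10.66666667 − 10.625 ≈ 0.041667.

0.041667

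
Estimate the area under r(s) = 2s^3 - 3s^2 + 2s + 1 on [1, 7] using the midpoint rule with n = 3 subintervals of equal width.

Δs = (7 − 1)/3 = 2.
Midpoints: 2, 4, 6.
r(2) = 9, r(4) = 89, r(6) = 337.
Sum = Δs · [r(2) + r(4) + r(6)].
Sum = 870.

870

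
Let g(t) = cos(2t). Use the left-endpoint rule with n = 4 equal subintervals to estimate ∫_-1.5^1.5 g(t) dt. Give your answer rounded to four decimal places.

0.1136

Δt = (1.5 − (-1.5))/4 = 0.75.
Left endpoints: -1.5, -0.75, 0, 0.75.
g(-1.5) ≈ -0.9900, g(-0.75) ≈ 0.0707, g(0) ≈ 1.0000, g(0.75) ≈ 0.0707.
Sum = Δt · [g(-1.5) + g(-0.75) + g(0) + g(0.75)].
Sum ≈ 0.1136.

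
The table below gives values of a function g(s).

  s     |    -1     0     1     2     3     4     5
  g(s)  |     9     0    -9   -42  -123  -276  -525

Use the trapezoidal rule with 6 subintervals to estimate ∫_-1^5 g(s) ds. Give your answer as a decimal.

Δs = 1.
T_6 = (1/2)·[9 + 2·0 + 2·(-9) + 2·(-42) + 2·(-123) + 2·(-276) + (-525)] = -708.

-708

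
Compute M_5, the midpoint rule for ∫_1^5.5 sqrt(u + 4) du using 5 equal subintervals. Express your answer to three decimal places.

Δu = (5.5 − 1)/5 = 0.9.
Midpoints: 1.45, 2.35, 3.25, 4.15, 5.05.
f(1.45) ≈ 2.335, f(2.35) ≈ 2.520, f(3.25) ≈ 2.693, f(4.15) ≈ 2.855, f(5.05) ≈ 3.008.
Sum = Δu · [f(1.45) + f(2.35) + f(3.25) + f(4.15) + f(5.05)].
Sum ≈ 12.069.

12.069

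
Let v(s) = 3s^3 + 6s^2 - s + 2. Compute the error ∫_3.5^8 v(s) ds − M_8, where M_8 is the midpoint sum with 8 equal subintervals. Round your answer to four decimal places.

Exact integral: ∫_3.5^8 v(s) ds = 3880.828125.
M_8 ≈ 3873.975952.
Error ≈ 3880.828125 − 3873.975952 ≈ 6.8522.

6.8522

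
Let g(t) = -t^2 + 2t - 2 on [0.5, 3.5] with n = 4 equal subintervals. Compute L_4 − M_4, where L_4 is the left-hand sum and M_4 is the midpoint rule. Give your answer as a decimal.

1.828125

L_4 = -6.28125.
M_4 = -8.109375.
L_4 − M_4 = 1.828125.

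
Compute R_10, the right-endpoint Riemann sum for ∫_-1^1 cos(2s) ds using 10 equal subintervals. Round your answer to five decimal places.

0.89714

Δs = (1 − (-1))/10 = 0.2.
Right endpoints: -0.8, -0.6, -0.4, -0.2, 0, 0.2, 0.4, 0.6, 0.8, 1.
f(-0.8) ≈ -0.02920, f(-0.6) ≈ 0.36236, f(-0.4) ≈ 0.69671, f(-0.2) ≈ 0.92106, f(0) ≈ 1.00000, f(0.2) ≈ 0.92106, f(0.4) ≈ 0.69671, f(0.6) ≈ 0.36236, f(0.8) ≈ -0.02920, f(1) ≈ -0.41615.
Sum = Δs · [f(-0.8) + f(-0.6) + f(-0.4) + ...].
Sum ≈ 0.89714.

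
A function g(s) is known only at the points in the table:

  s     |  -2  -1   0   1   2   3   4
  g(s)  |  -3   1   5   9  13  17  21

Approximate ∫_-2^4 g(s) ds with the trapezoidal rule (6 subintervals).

Δs = 1.
T_6 = (1/2)·[(-3) + 2·1 + 2·5 + 2·9 + 2·13 + 2·17 + 21] = 54.

54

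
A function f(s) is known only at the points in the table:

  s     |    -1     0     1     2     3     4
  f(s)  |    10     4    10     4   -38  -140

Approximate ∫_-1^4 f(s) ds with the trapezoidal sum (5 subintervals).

-85

Δs = 1.
T_5 = (1/2)·[10 + 2·4 + 2·10 + 2·4 + 2·(-38) + (-140)] = -85.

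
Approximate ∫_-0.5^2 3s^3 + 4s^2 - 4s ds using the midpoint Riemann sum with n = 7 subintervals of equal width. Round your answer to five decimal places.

15.00080

Δs = (2 − (-0.5))/7 = 5/14.
Midpoints: -9/28, 1/28, 11/28, 0.75, 31/28, 41/28, 51/28.
f(-9/28) = 35109/21952, f(1/28) = -3021/21952, f(11/28) = -16951/21952, f(0.75) = 0.515625, f(31/28) = 99789/21952, f(41/28) = 266459/21952, f(51/28) = 529329/21952.
Sum = Δs · [f(-9/28) + f(1/28) + f(11/28) + ...].
Sum ≈ 15.00080.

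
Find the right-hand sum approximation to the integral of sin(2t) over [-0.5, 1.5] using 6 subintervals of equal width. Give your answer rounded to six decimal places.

Δt = (1.5 − (-0.5))/6 = 1/3.
Right endpoints: -1/6, 1/6, 0.5, 5/6, 7/6, 1.5.
f(-1/6) ≈ -0.327195, f(1/6) ≈ 0.327195, f(0.5) ≈ 0.841471, f(5/6) ≈ 0.995408, f(7/6) ≈ 0.723086, f(1.5) ≈ 0.141120.
Sum = Δt · [f(-1/6) + f(1/6) + f(0.5) + ...].
Sum ≈ 0.900362.

0.900362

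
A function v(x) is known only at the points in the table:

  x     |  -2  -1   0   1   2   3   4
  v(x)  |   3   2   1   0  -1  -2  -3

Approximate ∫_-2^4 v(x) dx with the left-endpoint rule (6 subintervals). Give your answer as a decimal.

Δx = 1.
Sum = 1·[3 + 2 + 1 + 0 + (-1) + (-2)] = 3.

3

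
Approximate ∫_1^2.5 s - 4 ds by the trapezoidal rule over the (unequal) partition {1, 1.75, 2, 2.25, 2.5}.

Subinterval widths: 0.75, 0.25, 0.25, 0.25.
f(1) = -3, f(1.75) = -2.25, f(2) = -2, f(2.25) = -1.75, f(2.5) = -1.5.
On each subinterval the trapezoid contributes (Δs_i/2)·[f(s_{i-1}) + f(s_i)].
Sum = -3.375.

-3.375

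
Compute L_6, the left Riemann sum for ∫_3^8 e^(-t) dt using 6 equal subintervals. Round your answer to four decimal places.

0.0729

Δt = (8 − 3)/6 = 5/6.
Left endpoints: 3, 23/6, 14/3, 5.5, 19/3, 43/6.
f(3) ≈ 0.0498, f(23/6) ≈ 0.0216, f(14/3) ≈ 0.0094, f(5.5) ≈ 0.0041, f(19/3) ≈ 0.0018, f(43/6) ≈ 0.0008.
Sum = Δt · [f(3) + f(23/6) + f(14/3) + ...].
Sum ≈ 0.0729.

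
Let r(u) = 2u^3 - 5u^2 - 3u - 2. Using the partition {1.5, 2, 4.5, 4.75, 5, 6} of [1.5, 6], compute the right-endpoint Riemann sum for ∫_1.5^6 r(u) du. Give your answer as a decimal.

438.0703125

Subinterval widths: 0.5, 2.5, 0.25, 0.25, 1.
Right endpoints: 2, 4.5, 4.75, 5, 6.
r(2) = -12, r(4.5) = 65.5, r(4.75) = 85.28125, r(5) = 108, r(6) = 232.
Sum = Σ Δu_i · r(u_i).
Sum = 438.0703125.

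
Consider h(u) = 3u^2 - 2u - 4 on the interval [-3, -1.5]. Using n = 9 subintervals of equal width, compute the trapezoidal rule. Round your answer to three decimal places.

Δu = (-1.5 − (-3))/9 = 1/6.
h(-3) = 29, h(-17/6) = 25.75, h(-8/3) = 68/3, h(-2.5) = 19.75, h(-7/3) = 17, h(-13/6) = 173/12, h(-2) = 12, h(-11/6) = 9.75, h(-5/3) = 23/3, h(-1.5) = 5.75.
T_9 = (Δu/2)·[h(u_0) + 2h(u_1) + ... + 2h(u_{8}) + h(u_9)].
Sum ≈ 24.396.

24.396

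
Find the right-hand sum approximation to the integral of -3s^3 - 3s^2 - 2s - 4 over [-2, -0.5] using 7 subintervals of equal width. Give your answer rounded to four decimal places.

0.2755

Δs = (-0.5 − (-2))/7 = 3/14.
Right endpoints: -25/14, -11/7, -19/14, -8/7, -13/14, -5/7, -0.5.
f(-25/14) = 19449/2744, f(-11/7) = 1158/343, f(-19/14) = 1887/2744, f(-8/7) = -396/343, f(-13/14) = -6387/2744, f(-5/7) = -1032/343, f(-0.5) = -3.375.
Sum = Δs · [f(-25/14) + f(-11/7) + f(-19/14) + ...].
Sum ≈ 0.2755.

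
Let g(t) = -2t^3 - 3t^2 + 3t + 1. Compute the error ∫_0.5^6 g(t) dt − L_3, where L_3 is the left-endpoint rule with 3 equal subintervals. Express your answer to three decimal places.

-409.635

Exact integral: ∫_0.5^6 g(t) dt = -804.71875.
L_3 ≈ -395.08333.
Error ≈ -804.71875 − (-395.08333) ≈ -409.635.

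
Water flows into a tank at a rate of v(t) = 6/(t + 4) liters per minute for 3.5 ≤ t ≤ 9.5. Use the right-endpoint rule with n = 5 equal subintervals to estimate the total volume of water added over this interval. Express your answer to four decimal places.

Δt = (9.5 − 3.5)/5 = 1.2.
Right endpoints: 4.7, 5.9, 7.1, 8.3, 9.5.
v(4.7) = 20/29, v(5.9) = 20/33, v(7.1) = 20/37, v(8.3) = 20/41, v(9.5) = 4/9.
Sum = Δt · [v(4.7) + v(5.9) + v(7.1) + v(8.3) + v(9.5)].
Sum ≈ 3.3222.

3.3222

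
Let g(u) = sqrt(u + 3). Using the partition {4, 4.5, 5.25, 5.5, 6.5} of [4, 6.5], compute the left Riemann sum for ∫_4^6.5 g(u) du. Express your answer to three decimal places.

7.010

Subinterval widths: 0.5, 0.75, 0.25, 1.
Left endpoints: 4, 4.5, 5.25, 5.5.
g(4) ≈ 2.646, g(4.5) ≈ 2.739, g(5.25) ≈ 2.872, g(5.5) ≈ 2.915.
Sum = Σ Δu_i · g(u_i).
Sum ≈ 7.010.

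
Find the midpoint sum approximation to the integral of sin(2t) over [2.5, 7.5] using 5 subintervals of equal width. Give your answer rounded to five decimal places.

Δt = (7.5 − 2.5)/5 = 1.
Midpoints: 3, 4, 5, 6, 7.
f(3) ≈ -0.27942, f(4) ≈ 0.98936, f(5) ≈ -0.54402, f(6) ≈ -0.53657, f(7) ≈ 0.99061.
Sum = Δt · [f(3) + f(4) + f(5) + f(6) + f(7)].
Sum ≈ 0.61996.

0.61996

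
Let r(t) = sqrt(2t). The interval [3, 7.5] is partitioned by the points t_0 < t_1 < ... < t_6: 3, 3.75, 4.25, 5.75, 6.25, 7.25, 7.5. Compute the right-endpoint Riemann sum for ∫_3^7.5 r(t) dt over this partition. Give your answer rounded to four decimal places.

15.1423

Subinterval widths: 0.75, 0.5, 1.5, 0.5, 1, 0.25.
Right endpoints: 3.75, 4.25, 5.75, 6.25, 7.25, 7.5.
r(3.75) ≈ 2.7386, r(4.25) ≈ 2.9155, r(5.75) ≈ 3.3912, r(6.25) ≈ 3.5355, r(7.25) ≈ 3.8079, r(7.5) ≈ 3.8730.
Sum = Σ Δt_i · r(t_i).
Sum ≈ 15.1423.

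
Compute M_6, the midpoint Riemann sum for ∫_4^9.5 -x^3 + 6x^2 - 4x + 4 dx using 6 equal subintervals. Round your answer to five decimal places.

-506.52756

Δx = (9.5 − 4)/6 = 11/12.
Midpoints: 107/24, 5.375, 151/24, 173/24, 8.125, 217/24.
f(107/24) = 232381/13824, f(5.375) = 285/512, f(151/24) = -452215/13824, f(173/24) = -1211237/13824, f(8.125) = -86417/512, f(217/24) = -3882169/13824.
Sum = Δx · [f(107/24) + f(5.375) + f(151/24) + ...].
Sum ≈ -506.52756.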